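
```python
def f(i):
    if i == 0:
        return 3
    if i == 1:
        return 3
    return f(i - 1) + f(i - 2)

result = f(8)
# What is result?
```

Build up from base cases: f(0)=3, f(1)=3, f(2)=6, f(3)=9, f(4)=15, f(5)=24, f(6)=39, ..., f(8)=102

Answer: 102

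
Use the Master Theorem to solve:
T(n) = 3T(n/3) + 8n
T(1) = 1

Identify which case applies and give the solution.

a=3, b=3, f(n)=8n. log_3(3) = 1. Since c=1 = 1, Case 2 applies: T(n) = Θ(n^log_b(a) · log n) = O(n log n).

Answer: O(n log n) - Case 2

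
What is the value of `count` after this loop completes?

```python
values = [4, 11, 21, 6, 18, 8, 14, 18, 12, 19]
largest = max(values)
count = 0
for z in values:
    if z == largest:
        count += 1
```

Count of max value 21 in [4, 11, 21, 6, 18, 8, 14, 18, 12, 19]
`count` takes the values: 0 → 1

Answer: 1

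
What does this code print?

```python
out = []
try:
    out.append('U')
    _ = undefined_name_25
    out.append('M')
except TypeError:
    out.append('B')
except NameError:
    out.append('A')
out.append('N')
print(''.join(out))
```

Execution trace: 'U' (try body) → 'A' (except NameError) → 'N' (after the try/except). Output: UAN

Answer: UAN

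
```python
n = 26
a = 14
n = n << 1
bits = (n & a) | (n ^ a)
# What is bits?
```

Trace:
`n = 26` → n = 26
`a = 14` → a = 14
`n = n << 1` → n = 52
`bits = (n & a) | (n ^ a)` → bits = 62
So bits = 62

Answer: 62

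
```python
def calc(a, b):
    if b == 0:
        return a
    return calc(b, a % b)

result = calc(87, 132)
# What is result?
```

calc(87, 132) -> calc(132, 87) -> calc(87, 45) -> calc(45, 42) -> calc(42, 3) -> calc(3, 0) -> 3

Answer: 3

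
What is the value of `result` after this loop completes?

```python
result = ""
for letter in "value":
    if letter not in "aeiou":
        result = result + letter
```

Remove vowels from 'value'
`result` takes the values: "" → "v" → "vl"

Answer: "vl"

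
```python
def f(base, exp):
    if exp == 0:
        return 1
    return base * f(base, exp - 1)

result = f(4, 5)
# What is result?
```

f(4, 5) = 4 * 4 * 4 * 4 * 4 = 1024

Answer: 1024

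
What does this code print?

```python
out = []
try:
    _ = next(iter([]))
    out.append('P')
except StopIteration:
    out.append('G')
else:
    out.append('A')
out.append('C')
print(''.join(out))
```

Execution trace: 'G' (except StopIteration) → 'C' (after the try/except). Output: GC

Answer: GC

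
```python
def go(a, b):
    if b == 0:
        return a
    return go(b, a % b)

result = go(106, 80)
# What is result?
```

go(106, 80) -> go(80, 26) -> go(26, 2) -> go(2, 0) -> 2

Answer: 2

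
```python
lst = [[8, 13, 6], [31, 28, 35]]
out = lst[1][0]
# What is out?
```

Trace:
`lst = [[8, 13, 6], [31, 28, 35]]` → lst = [[8, 13, 6], [31, 28, 35]]
`out = lst[1][0]` → out = 31
So out = 31

Answer: 31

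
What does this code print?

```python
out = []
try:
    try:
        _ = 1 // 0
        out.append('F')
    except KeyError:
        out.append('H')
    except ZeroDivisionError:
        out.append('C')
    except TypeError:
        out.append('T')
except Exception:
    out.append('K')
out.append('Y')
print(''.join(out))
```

Execution trace: 'C' (inner except ZeroDivisionError) → 'Y' (after the try/except). Output: CY

Answer: CY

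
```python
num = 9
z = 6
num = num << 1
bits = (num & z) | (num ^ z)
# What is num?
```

Trace:
`num = 9` → num = 9
`z = 6` → z = 6
`num = num << 1` → num = 18
`bits = (num & z) | (num ^ z)` → bits = 22
So num = 18

Answer: 18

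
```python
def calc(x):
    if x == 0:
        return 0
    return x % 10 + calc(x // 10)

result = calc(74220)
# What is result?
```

Sum of digits of 74220: 0 + 2 + 2 + 4 + 7 = 15

Answer: 15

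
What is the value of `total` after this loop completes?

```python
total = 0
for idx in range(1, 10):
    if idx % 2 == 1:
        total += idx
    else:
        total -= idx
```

Add odd, subtract even
`total` takes the values: 0 → 1 → -1 → 2 → -2 → 3 → -3 → 4 → -4 → 5

Answer: 5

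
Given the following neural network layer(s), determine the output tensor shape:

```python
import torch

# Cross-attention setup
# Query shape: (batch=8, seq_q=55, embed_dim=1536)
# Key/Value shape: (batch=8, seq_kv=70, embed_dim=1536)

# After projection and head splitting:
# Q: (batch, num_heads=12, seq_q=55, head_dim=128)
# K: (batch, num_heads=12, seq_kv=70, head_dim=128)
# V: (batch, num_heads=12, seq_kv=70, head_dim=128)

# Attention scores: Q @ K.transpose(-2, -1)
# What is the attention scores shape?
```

Input: (8, 55, 1536) -> Output: (8, 12, 55, 70)

Answer: (8, 12, 55, 70)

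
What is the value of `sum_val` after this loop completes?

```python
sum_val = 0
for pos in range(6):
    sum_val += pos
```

Sum of 0 to 5 = 15
`sum_val` takes the values: 0 → 1 → 3 → 6 → 10 → 15

Answer: 15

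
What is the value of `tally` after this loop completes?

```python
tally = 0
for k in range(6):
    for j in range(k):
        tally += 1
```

Triangle number: 0+1+2+...+5
`tally` takes the values: 0 → 1 → 2 → 3 → 4 → 5 → 6 → 7 → 8 → 9 → 10 → 11 → 12 → 13 → 14 → 15

Answer: 15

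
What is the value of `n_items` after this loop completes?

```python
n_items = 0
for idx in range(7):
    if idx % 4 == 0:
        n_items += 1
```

Count numbers divisible by 4 in range(7)
`n_items` takes the values: 0 → 1 → 2

Answer: 2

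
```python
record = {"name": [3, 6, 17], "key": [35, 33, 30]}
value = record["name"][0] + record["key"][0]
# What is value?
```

Trace:
`record = {"name": [3, 6, 17], "key": [35, 33, 30]}` → record = {'name': [3, 6, 17], 'key': [35, 33, 30]}
`value = record["name"][0] + record["key"][0]` → value = 38
So value = 38

Answer: 38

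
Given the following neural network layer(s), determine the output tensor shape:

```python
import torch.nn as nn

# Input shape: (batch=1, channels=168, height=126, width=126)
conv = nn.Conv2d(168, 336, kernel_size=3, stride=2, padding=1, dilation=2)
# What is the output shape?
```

Input: (1, 168, 126, 126) -> Output: (1, 336, 62, 62)

Answer: (1, 336, 62, 62)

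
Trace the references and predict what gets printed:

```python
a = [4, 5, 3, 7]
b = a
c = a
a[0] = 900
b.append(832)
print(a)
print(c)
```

Key concept: multiple aliases.
Step by step:
`a = [4, 5, 3, 7]` → a = [4, 5, 3, 7]
`b = a` → b = [4, 5, 3, 7] (same object as a)
`c = a` → c = [4, 5, 3, 7] (same object as a, b)
`a[0] = 900` → a = [900, 5, 3, 7] (same object as b, c); b = [900, 5, 3, 7] (same object as a, c); c = [900, 5, 3, 7] (same object as a, b)
`b.append(832)` → a = [900, 5, 3, 7, 832] (same object as b, c); b = [900, 5, 3, 7, 832] (same object as a, c); c = [900, 5, 3, 7, 832] (same object as a, b)
`print(a)` → prints [900, 5, 3, 7, 832]
`print(c)` → prints [900, 5, 3, 7, 832]

Answer:
[900, 5, 3, 7, 832]
[900, 5, 3, 7, 832]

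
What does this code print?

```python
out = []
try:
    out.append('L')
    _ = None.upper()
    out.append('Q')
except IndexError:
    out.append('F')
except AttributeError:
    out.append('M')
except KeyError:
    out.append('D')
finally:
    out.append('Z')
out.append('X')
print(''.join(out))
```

Execution trace: 'L' (try body) → 'M' (except AttributeError) → 'Z' (finally) → 'X' (after the try/except). Output: LMZX

Answer: LMZX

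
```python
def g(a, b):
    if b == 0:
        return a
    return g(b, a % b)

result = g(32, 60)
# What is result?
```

g(32, 60) -> g(60, 32) -> g(32, 28) -> g(28, 4) -> g(4, 0) -> 4

Answer: 4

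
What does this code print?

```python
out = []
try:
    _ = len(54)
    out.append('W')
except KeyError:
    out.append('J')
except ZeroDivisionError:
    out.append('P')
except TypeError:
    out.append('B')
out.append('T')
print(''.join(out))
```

Execution trace: 'B' (except TypeError) → 'T' (after the try/except). Output: BT

Answer: BT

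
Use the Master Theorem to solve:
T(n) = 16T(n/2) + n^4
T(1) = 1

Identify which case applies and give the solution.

a=16, b=2, f(n)=n^4. log_2(16) = 4. Since c=4 = 4, Case 2 applies: T(n) = Θ(n^log_b(a) · log n) = O(n^4 log n).

Answer: O(n^4 log n) - Case 2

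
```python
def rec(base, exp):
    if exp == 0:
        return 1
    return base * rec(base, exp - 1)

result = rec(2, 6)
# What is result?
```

rec(2, 6) = 2 * 2 * 2 * 2 * 2 * 2 = 64

Answer: 64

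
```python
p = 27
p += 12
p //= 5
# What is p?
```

Trace:
`p = 27` → p = 27
`p += 12` → p = 39
`p //= 5` → p = 7
So p = 7

Answer: 7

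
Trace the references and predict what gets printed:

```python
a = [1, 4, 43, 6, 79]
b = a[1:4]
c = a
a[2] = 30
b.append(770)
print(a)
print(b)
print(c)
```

Key concept: slice vs alias.
Step by step:
`a = [1, 4, 43, 6, 79]` → a = [1, 4, 43, 6, 79]
`b = a[1:4]` → b = [4, 43, 6]
`c = a` → c = [1, 4, 43, 6, 79] (same object as a)
`a[2] = 30` → a = [1, 4, 30, 6, 79] (same object as c); c = [1, 4, 30, 6, 79] (same object as a)
`b.append(770)` → b = [4, 43, 6, 770]
`print(a)` → prints [1, 4, 30, 6, 79]
`print(b)` → prints [4, 43, 6, 770]
`print(c)` → prints [1, 4, 30, 6, 79]

Answer:
[1, 4, 30, 6, 79]
[4, 43, 6, 770]
[1, 4, 30, 6, 79]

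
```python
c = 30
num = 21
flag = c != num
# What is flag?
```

Trace:
`c = 30` → c = 30
`num = 21` → num = 21
`flag = c != num` → flag = True
So flag = True

Answer: True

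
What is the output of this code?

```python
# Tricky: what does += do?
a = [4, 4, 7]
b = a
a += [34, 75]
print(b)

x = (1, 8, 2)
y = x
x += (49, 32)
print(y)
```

Key concept: += behavior differs for mutable vs immutable.
Step by step:
`a = [4, 4, 7]` → a = [4, 4, 7]
`b = a` → b = [4, 4, 7] (same object as a)
`a += [34, 75]` → a = [4, 4, 7, 34, 75] (same object as b); b = [4, 4, 7, 34, 75] (same object as a)
`print(b)` → prints [4, 4, 7, 34, 75]
`x = (1, 8, 2)` → x = (1, 8, 2)
`y = x` → y = (1, 8, 2)
`x += (49, 32)` → x = (1, 8, 2, 49, 32)
`print(y)` → prints (1, 8, 2)

Answer:
[4, 4, 7, 34, 75]
(1, 8, 2)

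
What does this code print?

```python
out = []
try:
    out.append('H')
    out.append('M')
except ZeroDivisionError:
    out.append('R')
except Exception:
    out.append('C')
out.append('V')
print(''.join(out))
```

Execution trace: 'H' (try body) → 'M' (try body, no exception) → 'V' (after the try/except). Output: HMV

Answer: HMV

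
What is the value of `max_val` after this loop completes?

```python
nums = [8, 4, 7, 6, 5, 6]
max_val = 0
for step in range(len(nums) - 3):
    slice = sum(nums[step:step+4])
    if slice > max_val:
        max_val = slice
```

Max sum of 4-element window in [8, 4, 7, 6, 5, 6]
`max_val` takes the values: 0 → 25

Answer: 25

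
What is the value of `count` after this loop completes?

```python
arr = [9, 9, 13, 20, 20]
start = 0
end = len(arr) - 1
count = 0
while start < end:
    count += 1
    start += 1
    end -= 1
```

Iterations until pointers meet (list length 5)
`count` takes the values: 0 → 1 → 2

Answer: 2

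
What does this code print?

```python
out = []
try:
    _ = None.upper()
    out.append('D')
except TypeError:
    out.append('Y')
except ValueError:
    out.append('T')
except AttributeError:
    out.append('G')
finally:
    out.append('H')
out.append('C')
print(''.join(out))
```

Execution trace: 'G' (except AttributeError) → 'H' (finally) → 'C' (after the try/except). Output: GHC

Answer: GHC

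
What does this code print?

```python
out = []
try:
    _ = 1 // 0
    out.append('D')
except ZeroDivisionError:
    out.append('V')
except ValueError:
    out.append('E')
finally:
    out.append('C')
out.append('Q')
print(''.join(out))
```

Execution trace: 'V' (except ZeroDivisionError) → 'C' (finally) → 'Q' (after the try/except). Output: VCQ

Answer: VCQ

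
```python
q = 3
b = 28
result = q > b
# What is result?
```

Trace:
`q = 3` → q = 3
`b = 28` → b = 28
`result = q > b` → result = False
So result = False

Answer: False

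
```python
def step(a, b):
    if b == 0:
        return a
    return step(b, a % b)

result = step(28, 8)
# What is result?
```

step(28, 8) -> step(8, 4) -> step(4, 0) -> 4

Answer: 4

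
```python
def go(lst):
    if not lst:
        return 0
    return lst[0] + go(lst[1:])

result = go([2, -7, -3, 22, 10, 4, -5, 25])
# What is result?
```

2 + (-7) + (-3) + 22 + 10 + 4 + (-5) + 25 + 0 = 48

Answer: 48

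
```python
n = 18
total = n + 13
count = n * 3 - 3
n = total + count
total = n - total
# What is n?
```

Trace:
`n = 18` → n = 18
`total = n + 13` → total = 31
`count = n * 3 - 3` → count = 51
`n = total + count` → n = 82
`total = n - total` → total = 51
So n = 82

Answer: 82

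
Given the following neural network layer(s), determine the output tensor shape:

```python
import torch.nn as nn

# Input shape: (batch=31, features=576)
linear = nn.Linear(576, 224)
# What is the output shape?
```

Input: (31, 576) -> Output: (31, 224)

Answer: (31, 224)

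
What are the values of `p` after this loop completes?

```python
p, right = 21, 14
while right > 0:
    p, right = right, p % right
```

GCD of 21 and 14
`p` takes the values: 21 → 14 → 7

Answer: 7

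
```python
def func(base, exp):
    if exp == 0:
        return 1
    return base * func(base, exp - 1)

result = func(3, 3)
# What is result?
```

func(3, 3) = 3 * 3 * 3 = 27

Answer: 27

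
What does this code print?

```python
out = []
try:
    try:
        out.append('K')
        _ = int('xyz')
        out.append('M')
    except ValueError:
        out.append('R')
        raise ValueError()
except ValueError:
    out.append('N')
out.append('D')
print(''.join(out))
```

Execution trace: 'K' (inner try body) → 'R' (inner except ValueError) → 'N' (outer except ValueError) → 'D' (after the try/except). Output: KRND

Answer: KRND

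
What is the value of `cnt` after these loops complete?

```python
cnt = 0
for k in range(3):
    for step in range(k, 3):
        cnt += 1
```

Upper triangle: 3 + 2 + ... + 1
`cnt` takes the values: 0 → 1 → 2 → 3 → 4 → 5 → 6

Answer: 6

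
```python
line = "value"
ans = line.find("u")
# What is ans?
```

Trace:
`line = "value"` → line = 'value'
`ans = line.find("u")` → ans = 3
So ans = 3

Answer: 3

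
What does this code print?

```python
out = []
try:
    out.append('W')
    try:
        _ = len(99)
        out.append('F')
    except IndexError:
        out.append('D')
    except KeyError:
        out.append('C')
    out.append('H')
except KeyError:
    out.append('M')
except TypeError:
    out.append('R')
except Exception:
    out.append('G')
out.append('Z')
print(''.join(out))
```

Execution trace: 'W' (try body) → 'R' (except TypeError) → 'Z' (after the try/except). Output: WRZ

Answer: WRZ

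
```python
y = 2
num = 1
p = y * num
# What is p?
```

Trace:
`y = 2` → y = 2
`num = 1` → num = 1
`p = y * num` → p = 2
So p = 2

Answer: 2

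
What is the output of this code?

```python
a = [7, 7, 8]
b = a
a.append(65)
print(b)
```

Key concept: basic list aliasing.
Step by step:
`a = [7, 7, 8]` → a = [7, 7, 8]
`b = a` → b = [7, 7, 8] (same object as a)
`a.append(65)` → a = [7, 7, 8, 65] (same object as b); b = [7, 7, 8, 65] (same object as a)
`print(b)` → prints [7, 7, 8, 65]

Answer: [7, 7, 8, 65]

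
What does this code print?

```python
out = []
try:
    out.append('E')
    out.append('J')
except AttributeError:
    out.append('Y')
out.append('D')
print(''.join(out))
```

Execution trace: 'E' (try body) → 'J' (try body, no exception) → 'D' (after the try/except). Output: EJD

Answer: EJD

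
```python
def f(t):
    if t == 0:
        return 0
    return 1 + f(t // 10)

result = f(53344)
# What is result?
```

Count of digits of 53344: 5

Answer: 5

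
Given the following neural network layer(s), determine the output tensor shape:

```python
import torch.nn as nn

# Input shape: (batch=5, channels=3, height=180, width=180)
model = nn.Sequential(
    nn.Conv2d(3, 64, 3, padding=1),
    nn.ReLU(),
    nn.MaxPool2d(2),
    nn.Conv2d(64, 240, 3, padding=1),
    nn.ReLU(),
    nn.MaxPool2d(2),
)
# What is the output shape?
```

Input: (5, 3, 180, 180) -> after first Conv2d: (5, 64, 180, 180) -> after first MaxPool2d: (5, 64, 90, 90) -> after second Conv2d: (5, 240, 90, 90) -> Output: (5, 240, 45, 45)

Answer: (5, 240, 45, 45)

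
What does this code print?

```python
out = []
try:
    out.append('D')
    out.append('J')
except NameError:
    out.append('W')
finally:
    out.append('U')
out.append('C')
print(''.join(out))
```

Execution trace: 'D' (try body) → 'J' (try body, no exception) → 'U' (finally) → 'C' (after the try/except). Output: DJUC

Answer: DJUC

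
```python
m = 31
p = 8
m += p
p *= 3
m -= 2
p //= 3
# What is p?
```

Trace:
`m = 31` → m = 31
`p = 8` → p = 8
`m += p` → m = 39
`p *= 3` → p = 24
`m -= 2` → m = 37
`p //= 3` → p = 8
So p = 8

Answer: 8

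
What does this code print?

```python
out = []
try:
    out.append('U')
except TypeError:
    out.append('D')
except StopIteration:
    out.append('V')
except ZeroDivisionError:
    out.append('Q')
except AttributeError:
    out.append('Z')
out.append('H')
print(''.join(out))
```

Execution trace: 'U' (try body, no exception) → 'H' (after the try/except). Output: UH

Answer: UH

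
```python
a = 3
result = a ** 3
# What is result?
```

Trace:
`a = 3` → a = 3
`result = a ** 3` → result = 27
So result = 27

Answer: 27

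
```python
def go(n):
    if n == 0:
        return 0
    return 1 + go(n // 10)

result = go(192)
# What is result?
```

Count of digits of 192: 3

Answer: 3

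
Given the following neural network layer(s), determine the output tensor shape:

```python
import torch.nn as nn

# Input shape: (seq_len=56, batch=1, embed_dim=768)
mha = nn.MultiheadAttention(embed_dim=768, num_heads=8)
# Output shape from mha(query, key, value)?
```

Input: (56, 1, 768) -> Output: (56, 1, 768)

Answer: (56, 1, 768)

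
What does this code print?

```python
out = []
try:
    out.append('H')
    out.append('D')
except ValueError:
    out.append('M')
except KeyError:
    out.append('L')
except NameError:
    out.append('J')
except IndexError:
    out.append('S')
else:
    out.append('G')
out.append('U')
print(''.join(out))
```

Execution trace: 'H' (try body) → 'D' (try body, no exception) → 'G' (else) → 'U' (after the try/except). Output: HDGU

Answer: HDGU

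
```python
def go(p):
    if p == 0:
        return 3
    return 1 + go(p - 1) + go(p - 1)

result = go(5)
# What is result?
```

go(p) = 1 + 2·go(p-1), go(0)=3. Closed form: (3+1)·2^5 - 1 = 127.

Answer: 127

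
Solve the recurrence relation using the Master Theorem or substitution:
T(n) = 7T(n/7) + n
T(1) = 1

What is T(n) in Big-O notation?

By Master Theorem: a=7, b=7, f(n)=n. Since log_7(7) = 1 and f(n) = Θ(n^1), Case 2 applies. T(n) = O(n log n).

Answer: O(n log n)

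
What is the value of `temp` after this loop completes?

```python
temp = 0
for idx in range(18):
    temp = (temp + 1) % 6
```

Increment mod 6, 18 times = 0
`temp` takes the values: 0 → 1 → 2 → 3 → 4 → 5 → 0 → 1 → 2 → 3 → 4 → 5 → 0 → 1 → 2 → 3 → 4 → 5 → 0

Answer: 0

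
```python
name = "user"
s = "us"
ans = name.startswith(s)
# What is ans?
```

Trace:
`name = "user"` → name = 'user'
`s = "us"` → s = 'us'
`ans = name.startswith(s)` → ans = True
So ans = True

Answer: True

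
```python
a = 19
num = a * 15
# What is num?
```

Trace:
`a = 19` → a = 19
`num = a * 15` → num = 285
So num = 285

Answer: 285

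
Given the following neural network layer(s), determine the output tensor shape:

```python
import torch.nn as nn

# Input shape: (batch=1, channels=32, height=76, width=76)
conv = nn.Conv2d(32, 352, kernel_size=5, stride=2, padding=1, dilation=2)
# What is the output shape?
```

Input: (1, 32, 76, 76) -> Output: (1, 352, 35, 35)

Answer: (1, 352, 35, 35)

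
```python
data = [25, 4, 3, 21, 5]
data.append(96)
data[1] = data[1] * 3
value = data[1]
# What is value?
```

Trace:
`data = [25, 4, 3, 21, 5]` → data = [25, 4, 3, 21, 5]
`data.append(96)` → data = [25, 4, 3, 21, 5, 96]
`data[1] = data[1] * 3` → data = [25, 12, 3, 21, 5, 96]
`value = data[1]` → value = 12
So value = 12

Answer: 12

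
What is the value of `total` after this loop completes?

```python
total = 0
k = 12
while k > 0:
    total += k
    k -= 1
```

Sum 12 down to 1
`total` takes the values: 0 → 12 → 23 → 33 → 42 → 50 → 57 → 63 → 68 → 72 → 75 → 77 → 78

Answer: 78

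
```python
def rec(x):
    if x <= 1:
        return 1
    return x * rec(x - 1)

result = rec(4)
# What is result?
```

rec(4) = 4 * 3 * 2 * 1 = 24

Answer: 24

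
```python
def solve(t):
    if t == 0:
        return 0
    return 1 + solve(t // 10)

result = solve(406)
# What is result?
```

Count of digits of 406: 3

Answer: 3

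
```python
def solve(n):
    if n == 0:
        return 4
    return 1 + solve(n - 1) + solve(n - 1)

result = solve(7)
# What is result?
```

solve(n) = 1 + 2·solve(n-1), solve(0)=4. Closed form: (4+1)·2^7 - 1 = 639.

Answer: 639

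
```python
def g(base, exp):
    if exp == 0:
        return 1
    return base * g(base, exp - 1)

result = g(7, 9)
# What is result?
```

g(7, 9) = 7 * 7 * 7 * 7 * 7 * 7 * 7 * 7 * 7 = 40353607

Answer: 40353607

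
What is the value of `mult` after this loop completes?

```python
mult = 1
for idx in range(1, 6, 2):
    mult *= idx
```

Product of 1, 3, 5, ... up to 5
`mult` takes the values: 1 → 3 → 15

Answer: 15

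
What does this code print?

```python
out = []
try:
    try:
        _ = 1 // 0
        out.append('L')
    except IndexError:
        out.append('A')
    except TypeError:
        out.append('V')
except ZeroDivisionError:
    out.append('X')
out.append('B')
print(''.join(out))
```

Execution trace: 'X' (outer except ZeroDivisionError) → 'B' (after the try/except). Output: XB

Answer: XB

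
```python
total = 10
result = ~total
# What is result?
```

Trace:
`total = 10` → total = 10
`result = ~total` → result = -11
So result = -11

Answer: -11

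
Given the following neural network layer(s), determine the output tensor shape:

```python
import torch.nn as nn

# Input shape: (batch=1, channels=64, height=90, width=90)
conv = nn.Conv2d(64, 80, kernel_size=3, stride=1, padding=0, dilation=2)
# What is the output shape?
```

Input: (1, 64, 90, 90) -> Output: (1, 80, 86, 86)

Answer: (1, 80, 86, 86)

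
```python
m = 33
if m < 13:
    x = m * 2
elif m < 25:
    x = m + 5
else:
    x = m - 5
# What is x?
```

Trace:
`m = 33` → m = 33
`if m < 13: ...` → m < 13 is False, m < 25 is False, take else branch → x = 28
So x = 28

Answer: 28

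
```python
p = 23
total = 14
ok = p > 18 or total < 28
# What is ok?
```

Trace:
`p = 23` → p = 23
`total = 14` → total = 14
`ok = p > 18 or total < 28` → ok = True
So ok = True

Answer: True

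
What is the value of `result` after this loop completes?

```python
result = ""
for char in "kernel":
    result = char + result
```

Reverse 'kernel'
`result` takes the values: "" → "k" → "ek" → "rek" → "nrek" → "enrek" → "lenrek"

Answer: "lenrek"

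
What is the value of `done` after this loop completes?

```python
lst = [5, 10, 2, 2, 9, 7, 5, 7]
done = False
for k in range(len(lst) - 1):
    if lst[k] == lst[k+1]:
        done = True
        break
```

Check consecutive duplicates in [5, 10, 2, 2, 9, 7, 5, 7]
`done` takes the values: False → True

Answer: True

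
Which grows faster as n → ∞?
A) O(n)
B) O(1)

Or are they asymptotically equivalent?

O(n) vs O(1): Higher order terms dominate.

Answer: A) O(n) grows faster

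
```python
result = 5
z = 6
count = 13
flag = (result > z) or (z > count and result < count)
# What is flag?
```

Trace:
`result = 5` → result = 5
`z = 6` → z = 6
`count = 13` → count = 13
`flag = (result > z) or (z > count and result < count)` → flag = False
So flag = False

Answer: False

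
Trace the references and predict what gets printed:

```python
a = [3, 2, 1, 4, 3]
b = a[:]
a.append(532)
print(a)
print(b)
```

Key concept: slice [:] creates copy.
Step by step:
`a = [3, 2, 1, 4, 3]` → a = [3, 2, 1, 4, 3]
`b = a[:]` → b = [3, 2, 1, 4, 3]
`a.append(532)` → a = [3, 2, 1, 4, 3, 532]
`print(a)` → prints [3, 2, 1, 4, 3, 532]
`print(b)` → prints [3, 2, 1, 4, 3]

Answer:
[3, 2, 1, 4, 3, 532]
[3, 2, 1, 4, 3]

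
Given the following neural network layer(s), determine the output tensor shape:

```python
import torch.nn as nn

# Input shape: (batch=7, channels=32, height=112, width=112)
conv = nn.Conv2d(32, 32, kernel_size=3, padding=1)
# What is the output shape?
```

Input: (7, 32, 112, 112) -> Output: (7, 32, 112, 112)

Answer: (7, 32, 112, 112)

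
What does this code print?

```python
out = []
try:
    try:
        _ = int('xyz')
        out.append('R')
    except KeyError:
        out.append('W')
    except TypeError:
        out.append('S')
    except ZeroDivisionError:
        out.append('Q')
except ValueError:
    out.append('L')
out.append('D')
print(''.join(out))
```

Execution trace: 'L' (outer except ValueError) → 'D' (after the try/except). Output: LD

Answer: LD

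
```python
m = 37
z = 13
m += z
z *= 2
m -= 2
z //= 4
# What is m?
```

Trace:
`m = 37` → m = 37
`z = 13` → z = 13
`m += z` → m = 50
`z *= 2` → z = 26
`m -= 2` → m = 48
`z //= 4` → z = 6
So m = 48

Answer: 48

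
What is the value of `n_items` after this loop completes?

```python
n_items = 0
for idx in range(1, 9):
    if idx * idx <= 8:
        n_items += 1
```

Count numbers where idx² ≤ 8
`n_items` takes the values: 0 → 1 → 2

Answer: 2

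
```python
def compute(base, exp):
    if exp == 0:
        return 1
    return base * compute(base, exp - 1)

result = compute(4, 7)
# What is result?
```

compute(4, 7) = 4 * 4 * 4 * 4 * 4 * 4 * 4 = 16384

Answer: 16384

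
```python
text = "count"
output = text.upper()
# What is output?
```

Trace:
`text = "count"` → text = 'count'
`output = text.upper()` → output = 'COUNT'
So output = 'COUNT'

Answer: 'COUNT'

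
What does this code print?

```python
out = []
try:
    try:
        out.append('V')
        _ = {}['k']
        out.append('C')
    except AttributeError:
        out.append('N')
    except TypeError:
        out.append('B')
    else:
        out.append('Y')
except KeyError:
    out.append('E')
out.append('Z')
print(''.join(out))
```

Execution trace: 'V' (try body) → 'E' (outer except KeyError) → 'Z' (after the try/except). Output: VEZ

Answer: VEZ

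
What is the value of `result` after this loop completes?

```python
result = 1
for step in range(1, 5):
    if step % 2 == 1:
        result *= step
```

Product of odd numbers 1 to 4
`result` takes the values: 1 → 3

Answer: 3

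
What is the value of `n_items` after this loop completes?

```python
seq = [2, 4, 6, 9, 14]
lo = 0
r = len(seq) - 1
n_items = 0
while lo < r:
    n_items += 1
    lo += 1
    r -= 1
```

Iterations until pointers meet (list length 5)
`n_items` takes the values: 0 → 1 → 2

Answer: 2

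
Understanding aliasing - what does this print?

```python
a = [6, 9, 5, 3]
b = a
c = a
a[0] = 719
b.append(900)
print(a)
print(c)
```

Key concept: multiple aliases.
Step by step:
`a = [6, 9, 5, 3]` → a = [6, 9, 5, 3]
`b = a` → b = [6, 9, 5, 3] (same object as a)
`c = a` → c = [6, 9, 5, 3] (same object as a, b)
`a[0] = 719` → a = [719, 9, 5, 3] (same object as b, c); b = [719, 9, 5, 3] (same object as a, c); c = [719, 9, 5, 3] (same object as a, b)
`b.append(900)` → a = [719, 9, 5, 3, 900] (same object as b, c); b = [719, 9, 5, 3, 900] (same object as a, c); c = [719, 9, 5, 3, 900] (same object as a, b)
`print(a)` → prints [719, 9, 5, 3, 900]
`print(c)` → prints [719, 9, 5, 3, 900]

Answer:
[719, 9, 5, 3, 900]
[719, 9, 5, 3, 900]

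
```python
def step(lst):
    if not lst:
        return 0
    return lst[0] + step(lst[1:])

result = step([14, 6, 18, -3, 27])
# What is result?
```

14 + 6 + 18 + (-3) + 27 + 0 = 62

Answer: 62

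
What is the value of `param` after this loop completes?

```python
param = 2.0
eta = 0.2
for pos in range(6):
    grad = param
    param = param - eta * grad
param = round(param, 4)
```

Gradient descent: w = 2.0 * (1 - 0.2)^6
`param` takes the values: 2.0 → 1.6 → 1.28 → 1.024 → 0.8192 → 0.65536 → 0.524288 → 0.5243

Answer: 0.5243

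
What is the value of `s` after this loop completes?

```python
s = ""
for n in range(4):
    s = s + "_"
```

Repeat '_' 4 times
`s` takes the values: "" → "_" → "__" → "___" → "____"

Answer: "____"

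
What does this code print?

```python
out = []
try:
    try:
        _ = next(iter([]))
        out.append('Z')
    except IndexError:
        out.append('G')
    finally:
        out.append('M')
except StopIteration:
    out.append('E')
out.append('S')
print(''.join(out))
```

Execution trace: 'M' (inner finally) → 'E' (outer except StopIteration) → 'S' (after the try/except). Output: MES

Answer: MES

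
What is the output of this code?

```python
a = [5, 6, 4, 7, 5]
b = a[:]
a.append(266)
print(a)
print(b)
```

Key concept: slice [:] creates copy.
Step by step:
`a = [5, 6, 4, 7, 5]` → a = [5, 6, 4, 7, 5]
`b = a[:]` → b = [5, 6, 4, 7, 5]
`a.append(266)` → a = [5, 6, 4, 7, 5, 266]
`print(a)` → prints [5, 6, 4, 7, 5, 266]
`print(b)` → prints [5, 6, 4, 7, 5]

Answer:
[5, 6, 4, 7, 5, 266]
[5, 6, 4, 7, 5]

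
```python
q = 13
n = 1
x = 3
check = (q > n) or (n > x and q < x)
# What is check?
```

Trace:
`q = 13` → q = 13
`n = 1` → n = 1
`x = 3` → x = 3
`check = (q > n) or (n > x and q < x)` → check = True
So check = True

Answer: True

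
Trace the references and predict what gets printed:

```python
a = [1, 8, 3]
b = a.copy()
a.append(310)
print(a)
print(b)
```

Key concept: list.copy() creates independent copy.
Step by step:
`a = [1, 8, 3]` → a = [1, 8, 3]
`b = a.copy()` → b = [1, 8, 3]
`a.append(310)` → a = [1, 8, 3, 310]
`print(a)` → prints [1, 8, 3, 310]
`print(b)` → prints [1, 8, 3]

Answer:
[1, 8, 3, 310]
[1, 8, 3]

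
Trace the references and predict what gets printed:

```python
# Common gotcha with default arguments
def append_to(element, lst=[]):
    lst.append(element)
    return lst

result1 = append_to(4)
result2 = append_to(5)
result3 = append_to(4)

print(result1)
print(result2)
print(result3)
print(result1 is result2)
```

Key concept: mutable default argument gotcha.
Step by step:
`result1 = append_to(4)` → result1 = [4]
`result2 = append_to(5)` → result1 = [4, 5] (same object as result2); result2 = [4, 5] (same object as result1)
`result3 = append_to(4)` → result1 = [4, 5, 4] (same object as result2, result3); result2 = [4, 5, 4] (same object as result1, result3); result3 = [4, 5, 4] (same object as result1, result2)
`print(result1)` → prints [4, 5, 4]
`print(result2)` → prints [4, 5, 4]
`print(result3)` → prints [4, 5, 4]
`print(result1 is result2)` → prints True

Answer:
[4, 5, 4]
[4, 5, 4]
[4, 5, 4]
True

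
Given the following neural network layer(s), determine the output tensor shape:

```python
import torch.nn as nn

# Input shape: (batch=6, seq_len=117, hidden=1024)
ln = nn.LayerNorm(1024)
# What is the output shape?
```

Input: (6, 117, 1024) -> Output: (6, 117, 1024)

Answer: (6, 117, 1024)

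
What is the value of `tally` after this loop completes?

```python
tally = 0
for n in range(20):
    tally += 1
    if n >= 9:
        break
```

Loop breaks when n reaches 9, tally is 10
`tally` takes the values: 0 → 1 → 2 → 3 → 4 → 5 → 6 → 7 → 8 → 9 → 10

Answer: 10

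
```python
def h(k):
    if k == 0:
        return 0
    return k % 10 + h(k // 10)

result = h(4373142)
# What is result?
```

Sum of digits of 4373142: 2 + 4 + 1 + 3 + 7 + 3 + 4 = 24

Answer: 24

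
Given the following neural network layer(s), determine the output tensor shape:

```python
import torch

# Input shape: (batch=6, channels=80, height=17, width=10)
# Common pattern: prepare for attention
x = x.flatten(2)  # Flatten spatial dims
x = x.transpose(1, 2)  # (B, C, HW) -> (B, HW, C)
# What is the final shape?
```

Input: (6, 80, 17, 10) -> after flatten(2): (6, 80, 170) -> Output: (6, 170, 80)

Answer: (6, 170, 80)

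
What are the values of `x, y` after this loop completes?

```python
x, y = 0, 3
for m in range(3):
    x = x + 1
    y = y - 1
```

x goes 0→3, y goes 3→0
`x, y` takes the values: (0, 3) → (1, 3) → (1, 2) → (2, 2) → (2, 1) → (3, 1) → (3, 0)

Answer: 3, 0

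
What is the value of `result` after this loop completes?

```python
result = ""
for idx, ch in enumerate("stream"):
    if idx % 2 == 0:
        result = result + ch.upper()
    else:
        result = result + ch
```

Uppercase even positions in 'stream'
`result` takes the values: "" → "S" → "St" → "StR" → "StRe" → "StReA" → "StReAm"

Answer: "StReAm"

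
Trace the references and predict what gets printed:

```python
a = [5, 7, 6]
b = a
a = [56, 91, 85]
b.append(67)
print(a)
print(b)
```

Key concept: rebinding vs mutation: a is rebound to a new list, b still points at the original.
Step by step:
`a = [5, 7, 6]` → a = [5, 7, 6]
`b = a` → b = [5, 7, 6] (same object as a)
`a = [56, 91, 85]` → a = [56, 91, 85]
`b.append(67)` → b = [5, 7, 6, 67]
`print(a)` → prints [56, 91, 85]
`print(b)` → prints [5, 7, 6, 67]

Answer:
[56, 91, 85]
[5, 7, 6, 67]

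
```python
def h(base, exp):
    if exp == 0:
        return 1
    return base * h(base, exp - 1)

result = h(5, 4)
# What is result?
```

h(5, 4) = 5 * 5 * 5 * 5 = 625

Answer: 625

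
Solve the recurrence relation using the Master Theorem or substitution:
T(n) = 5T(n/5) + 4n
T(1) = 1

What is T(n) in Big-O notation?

By Master Theorem: a=5, b=5, f(n)=4n. Since log_5(5) = 1 and f(n) = Θ(n^1), Case 2 applies. T(n) = O(n log n).

Answer: O(n log n)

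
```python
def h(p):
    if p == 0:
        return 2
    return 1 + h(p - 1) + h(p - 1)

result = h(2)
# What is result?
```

h(p) = 1 + 2·h(p-1), h(0)=2. Closed form: (2+1)·2^2 - 1 = 11.

Answer: 11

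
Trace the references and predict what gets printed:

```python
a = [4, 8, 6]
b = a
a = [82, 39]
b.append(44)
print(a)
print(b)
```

Key concept: rebinding vs mutation: a is rebound to a new list, b still points at the original.
Step by step:
`a = [4, 8, 6]` → a = [4, 8, 6]
`b = a` → b = [4, 8, 6] (same object as a)
`a = [82, 39]` → a = [82, 39]
`b.append(44)` → b = [4, 8, 6, 44]
`print(a)` → prints [82, 39]
`print(b)` → prints [4, 8, 6, 44]

Answer:
[82, 39]
[4, 8, 6, 44]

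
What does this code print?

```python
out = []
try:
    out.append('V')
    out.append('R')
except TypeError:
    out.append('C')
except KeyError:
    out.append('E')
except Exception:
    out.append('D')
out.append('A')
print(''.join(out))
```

Execution trace: 'V' (try body) → 'R' (try body, no exception) → 'A' (after the try/except). Output: VRA

Answer: VRA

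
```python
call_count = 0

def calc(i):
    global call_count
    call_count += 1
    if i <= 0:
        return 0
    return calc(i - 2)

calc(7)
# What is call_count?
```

Linear recursion stepping by 2: 5 calls from i=7 down to ≤0.

Answer: 5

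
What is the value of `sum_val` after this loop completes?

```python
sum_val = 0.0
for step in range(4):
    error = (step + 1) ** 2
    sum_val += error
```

Sum of squared losses 1² + 2² + ... + 4²
`sum_val` takes the values: 0.0 → 1.0 → 5.0 → 14.0 → 30.0

Answer: 30.0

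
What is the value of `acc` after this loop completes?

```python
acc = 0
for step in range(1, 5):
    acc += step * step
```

Sum of squares 1² to 4² = 30
`acc` takes the values: 0 → 1 → 5 → 14 → 30

Answer: 30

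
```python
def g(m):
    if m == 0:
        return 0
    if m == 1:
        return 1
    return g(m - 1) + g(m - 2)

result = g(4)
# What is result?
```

Build up from base cases: g(0)=0, g(1)=1, g(2)=1, g(3)=2, g(4)=3

Answer: 3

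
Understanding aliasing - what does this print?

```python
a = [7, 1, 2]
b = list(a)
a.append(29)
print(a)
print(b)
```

Key concept: list() constructor creates copy.
Step by step:
`a = [7, 1, 2]` → a = [7, 1, 2]
`b = list(a)` → b = [7, 1, 2]
`a.append(29)` → a = [7, 1, 2, 29]
`print(a)` → prints [7, 1, 2, 29]
`print(b)` → prints [7, 1, 2]

Answer:
[7, 1, 2, 29]
[7, 1, 2]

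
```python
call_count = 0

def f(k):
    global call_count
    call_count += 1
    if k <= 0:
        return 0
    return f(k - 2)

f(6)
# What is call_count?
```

Linear recursion stepping by 2: 4 calls from k=6 down to ≤0.

Answer: 4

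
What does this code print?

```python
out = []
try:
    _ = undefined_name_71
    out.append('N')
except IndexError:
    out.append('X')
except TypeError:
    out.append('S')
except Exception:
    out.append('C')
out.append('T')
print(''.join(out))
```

Execution trace: 'C' (except Exception) → 'T' (after the try/except). Output: CT

Answer: CT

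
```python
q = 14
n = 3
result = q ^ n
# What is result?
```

Trace:
`q = 14` → q = 14
`n = 3` → n = 3
`result = q ^ n` → result = 13
So result = 13

Answer: 13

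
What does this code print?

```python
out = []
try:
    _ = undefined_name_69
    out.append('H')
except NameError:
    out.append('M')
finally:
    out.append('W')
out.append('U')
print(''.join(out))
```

Execution trace: 'M' (except NameError) → 'W' (finally) → 'U' (after the try/except). Output: MWU

Answer: MWU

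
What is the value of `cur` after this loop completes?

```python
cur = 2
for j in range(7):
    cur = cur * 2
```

Multiply by 2, 7 times: 2 * 2^7 = 256
`cur` takes the values: 2 → 4 → 8 → 16 → 32 → 64 → 128 → 256

Answer: 256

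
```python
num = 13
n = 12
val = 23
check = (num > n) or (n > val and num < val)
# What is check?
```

Trace:
`num = 13` → num = 13
`n = 12` → n = 12
`val = 23` → val = 23
`check = (num > n) or (n > val and num < val)` → check = True
So check = True

Answer: True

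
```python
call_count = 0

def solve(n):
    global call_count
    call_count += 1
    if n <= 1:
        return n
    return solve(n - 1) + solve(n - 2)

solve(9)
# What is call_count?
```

Calls(n) = 1 + Calls(n-1) + Calls(n-2); Calls(0)=Calls(1)=1. For n=9 this gives 109.

Answer: 109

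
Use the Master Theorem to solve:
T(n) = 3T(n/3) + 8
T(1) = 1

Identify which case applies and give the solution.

a=3, b=3, f(n)=8. log_3(3) = 1. Since c=0 < 1, Case 1 applies: T(n) = Θ(n^log_b(a)) = O(n).

Answer: O(n) - Case 1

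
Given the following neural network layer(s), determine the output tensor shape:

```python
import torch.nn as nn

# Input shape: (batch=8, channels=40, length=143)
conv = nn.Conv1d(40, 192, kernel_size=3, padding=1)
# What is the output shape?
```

Input: (8, 40, 143) -> Output: (8, 192, 143)

Answer: (8, 192, 143)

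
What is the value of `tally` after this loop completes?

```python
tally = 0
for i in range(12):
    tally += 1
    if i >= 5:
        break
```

Loop breaks when i reaches 5, tally is 6
`tally` takes the values: 0 → 1 → 2 → 3 → 4 → 5 → 6

Answer: 6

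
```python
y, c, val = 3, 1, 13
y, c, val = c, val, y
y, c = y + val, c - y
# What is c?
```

Trace:
`y, c, val = 3, 1, 13` → y = 3; c = 1; val = 13
`y, c, val = c, val, y` → y = 1; c = 13; val = 3
`y, c = y + val, c - y` → y = 4; c = 12
So c = 12

Answer: 12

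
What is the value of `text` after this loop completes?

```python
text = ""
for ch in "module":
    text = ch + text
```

Reverse 'module'
`text` takes the values: "" → "m" → "om" → "dom" → "udom" → "ludom" → "eludom"

Answer: "eludom"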